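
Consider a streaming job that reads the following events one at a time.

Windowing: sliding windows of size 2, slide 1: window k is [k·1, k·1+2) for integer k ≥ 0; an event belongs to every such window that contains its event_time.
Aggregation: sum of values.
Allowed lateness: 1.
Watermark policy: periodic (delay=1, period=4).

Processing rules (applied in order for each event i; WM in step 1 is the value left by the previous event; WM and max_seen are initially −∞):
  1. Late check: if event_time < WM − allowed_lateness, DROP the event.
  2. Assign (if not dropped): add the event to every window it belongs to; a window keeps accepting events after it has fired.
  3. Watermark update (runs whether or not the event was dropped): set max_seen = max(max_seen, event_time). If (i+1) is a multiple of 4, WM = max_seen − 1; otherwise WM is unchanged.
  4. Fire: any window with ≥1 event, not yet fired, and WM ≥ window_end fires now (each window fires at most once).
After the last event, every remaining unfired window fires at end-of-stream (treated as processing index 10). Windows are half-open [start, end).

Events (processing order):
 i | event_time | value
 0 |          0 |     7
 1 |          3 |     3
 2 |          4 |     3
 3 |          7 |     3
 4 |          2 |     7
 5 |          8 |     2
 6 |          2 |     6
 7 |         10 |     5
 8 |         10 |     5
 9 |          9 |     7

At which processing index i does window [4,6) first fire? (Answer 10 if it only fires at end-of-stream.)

3

i=0 t=0 v=7: → [0,2); WM=−∞
i=1 t=3 v=3: → [3,5),[2,4); WM=−∞
i=2 t=4 v=3: → [4,6),[3,5); WM=−∞
i=3 t=7 v=3: → [7,9),[6,8); WM=6; [0,2) fires=7 [2,4) fires=3 [3,5) fires=6 [4,6) fires=3
i=4 t=2 v=7: DROP (t<6-1); WM=6
i=5 t=8 v=2: → [8,10),[7,9); WM=6
i=6 t=2 v=6: DROP (t<6-1); WM=6
i=7 t=10 v=5: → [10,12),[9,11); WM=9; [6,8) fires=3 [7,9) fires=5
i=8 t=10 v=5: → [10,12),[9,11); WM=9
i=9 t=9 v=7: → [9,11),[8,10); WM=9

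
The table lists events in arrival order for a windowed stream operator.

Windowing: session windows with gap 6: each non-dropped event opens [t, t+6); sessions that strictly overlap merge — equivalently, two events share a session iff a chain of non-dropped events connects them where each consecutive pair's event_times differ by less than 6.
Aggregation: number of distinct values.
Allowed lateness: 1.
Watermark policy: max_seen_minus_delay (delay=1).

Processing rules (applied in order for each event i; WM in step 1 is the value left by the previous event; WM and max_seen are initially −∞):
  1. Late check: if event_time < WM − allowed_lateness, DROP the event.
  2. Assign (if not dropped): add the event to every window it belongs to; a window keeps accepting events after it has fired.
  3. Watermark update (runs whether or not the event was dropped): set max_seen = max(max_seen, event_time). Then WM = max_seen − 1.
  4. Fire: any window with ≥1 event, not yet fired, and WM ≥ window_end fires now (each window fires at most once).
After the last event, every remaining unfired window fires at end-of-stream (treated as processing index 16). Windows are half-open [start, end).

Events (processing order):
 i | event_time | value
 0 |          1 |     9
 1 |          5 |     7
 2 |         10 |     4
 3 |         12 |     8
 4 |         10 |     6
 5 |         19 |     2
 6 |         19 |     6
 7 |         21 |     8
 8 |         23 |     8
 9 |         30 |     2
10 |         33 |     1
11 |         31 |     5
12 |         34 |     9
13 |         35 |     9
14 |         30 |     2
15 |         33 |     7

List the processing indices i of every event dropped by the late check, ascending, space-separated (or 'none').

14

i=0 t=1 v=9: → [1,7); WM=0
i=1 t=5 v=7: → [1,11); WM=4
i=2 t=10 v=4: → [1,16); WM=9
i=3 t=12 v=8: → [1,18); WM=11
i=4 t=10 v=6: → [1,18); WM=11
i=5 t=19 v=2: → [19,25); WM=18
i=6 t=19 v=6: → [19,25); WM=18
i=7 t=21 v=8: → [19,27); WM=20
i=8 t=23 v=8: → [19,29); WM=22
i=9 t=30 v=2: → [30,36); WM=29
i=10 t=33 v=1: → [30,39); WM=32
i=11 t=31 v=5: → [30,39); WM=32
i=12 t=34 v=9: → [30,40); WM=33
i=13 t=35 v=9: → [30,41); WM=34
i=14 t=30 v=2: DROP (t<34-1); WM=34
i=15 t=33 v=7: → [30,41); WM=34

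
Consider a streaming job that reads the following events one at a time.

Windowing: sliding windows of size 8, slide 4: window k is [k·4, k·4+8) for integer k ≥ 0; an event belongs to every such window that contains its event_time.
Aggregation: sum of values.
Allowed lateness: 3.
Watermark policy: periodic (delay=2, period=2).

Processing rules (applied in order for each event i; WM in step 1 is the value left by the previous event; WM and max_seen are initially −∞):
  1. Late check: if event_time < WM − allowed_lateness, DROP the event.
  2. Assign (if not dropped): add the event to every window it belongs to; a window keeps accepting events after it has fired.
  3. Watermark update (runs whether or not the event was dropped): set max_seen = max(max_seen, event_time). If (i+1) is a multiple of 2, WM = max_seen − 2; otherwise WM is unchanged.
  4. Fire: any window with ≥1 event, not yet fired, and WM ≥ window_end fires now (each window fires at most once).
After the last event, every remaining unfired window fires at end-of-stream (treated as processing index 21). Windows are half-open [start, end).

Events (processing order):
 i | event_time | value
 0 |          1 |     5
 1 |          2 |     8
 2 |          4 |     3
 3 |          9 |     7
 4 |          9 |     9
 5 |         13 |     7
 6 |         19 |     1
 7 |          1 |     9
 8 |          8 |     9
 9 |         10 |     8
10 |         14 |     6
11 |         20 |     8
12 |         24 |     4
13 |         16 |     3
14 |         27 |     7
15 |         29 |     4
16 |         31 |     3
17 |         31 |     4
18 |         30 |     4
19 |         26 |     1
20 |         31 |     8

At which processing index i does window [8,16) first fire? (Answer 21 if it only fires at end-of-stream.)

7

i=0 t=1 v=5: → [0,8); WM=−∞
i=1 t=2 v=8: → [0,8); WM=0
i=2 t=4 v=3: → [4,12),[0,8); WM=0
i=3 t=9 v=7: → [8,16),[4,12); WM=7
i=4 t=9 v=9: → [8,16),[4,12); WM=7
i=5 t=13 v=7: → [12,20),[8,16); WM=11; [0,8) fires=16
i=6 t=19 v=1: → [16,24),[12,20); WM=11
i=7 t=1 v=9: DROP (t<11-3); WM=17; [4,12) fires=19 [8,16) fires=23
i=8 t=8 v=9: DROP (t<17-3); WM=17
i=9 t=10 v=8: DROP (t<17-3); WM=17
i=10 t=14 v=6: → [12,20),[8,16); WM=17
i=11 t=20 v=8: → [20,28),[16,24); WM=18
i=12 t=24 v=4: → [24,32),[20,28); WM=18
i=13 t=16 v=3: → [16,24),[12,20); WM=22; [12,20) fires=17
i=14 t=27 v=7: → [24,32),[20,28); WM=22
i=15 t=29 v=4: → [28,36),[24,32); WM=27; [16,24) fires=12
i=16 t=31 v=3: → [28,36),[24,32); WM=27
i=17 t=31 v=4: → [28,36),[24,32); WM=29; [20,28) fires=19
i=18 t=30 v=4: → [28,36),[24,32); WM=29
i=19 t=26 v=1: → [24,32),[20,28); WM=29
i=20 t=31 v=8: → [28,36),[24,32); WM=29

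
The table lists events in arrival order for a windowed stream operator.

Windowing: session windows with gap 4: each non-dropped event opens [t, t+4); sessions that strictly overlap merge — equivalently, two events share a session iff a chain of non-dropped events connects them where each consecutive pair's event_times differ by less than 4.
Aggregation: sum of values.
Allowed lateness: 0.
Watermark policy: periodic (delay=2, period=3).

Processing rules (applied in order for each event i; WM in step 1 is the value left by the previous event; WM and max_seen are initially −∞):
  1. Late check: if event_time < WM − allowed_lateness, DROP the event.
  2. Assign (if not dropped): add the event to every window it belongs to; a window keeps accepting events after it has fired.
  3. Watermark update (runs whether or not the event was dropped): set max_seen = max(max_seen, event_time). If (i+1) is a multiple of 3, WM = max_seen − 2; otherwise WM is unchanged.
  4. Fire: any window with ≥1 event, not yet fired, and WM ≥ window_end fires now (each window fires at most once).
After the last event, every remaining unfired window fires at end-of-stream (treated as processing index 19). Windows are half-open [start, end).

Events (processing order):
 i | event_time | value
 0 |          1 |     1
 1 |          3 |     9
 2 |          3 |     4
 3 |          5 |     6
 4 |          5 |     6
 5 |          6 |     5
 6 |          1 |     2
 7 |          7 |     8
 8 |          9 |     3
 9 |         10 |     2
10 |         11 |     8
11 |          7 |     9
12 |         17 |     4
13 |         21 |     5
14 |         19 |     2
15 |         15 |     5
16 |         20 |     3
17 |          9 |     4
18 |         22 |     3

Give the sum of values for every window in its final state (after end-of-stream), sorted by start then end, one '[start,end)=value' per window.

i=0 t=1 v=1: → [1,5); WM=−∞
i=1 t=3 v=9: → [1,7); WM=−∞
i=2 t=3 v=4: → [1,7); WM=1
i=3 t=5 v=6: → [1,9); WM=1
i=4 t=5 v=6: → [1,9); WM=1
i=5 t=6 v=5: → [1,10); WM=4
i=6 t=1 v=2: DROP (t<4-0); WM=4
i=7 t=7 v=8: → [1,11); WM=4
i=8 t=9 v=3: → [1,13); WM=7
i=9 t=10 v=2: → [1,14); WM=7
i=10 t=11 v=8: → [1,15); WM=7
i=11 t=7 v=9: → [1,15); WM=9
i=12 t=17 v=4: → [17,21); WM=9
i=13 t=21 v=5: → [21,25); WM=9
i=14 t=19 v=2: → [17,25); WM=19
i=15 t=15 v=5: DROP (t<19-0); WM=19
i=16 t=20 v=3: → [17,25); WM=19
i=17 t=9 v=4: DROP (t<19-0); WM=19
i=18 t=22 v=3: → [17,26); WM=19

[1,15)=61 [17,26)=17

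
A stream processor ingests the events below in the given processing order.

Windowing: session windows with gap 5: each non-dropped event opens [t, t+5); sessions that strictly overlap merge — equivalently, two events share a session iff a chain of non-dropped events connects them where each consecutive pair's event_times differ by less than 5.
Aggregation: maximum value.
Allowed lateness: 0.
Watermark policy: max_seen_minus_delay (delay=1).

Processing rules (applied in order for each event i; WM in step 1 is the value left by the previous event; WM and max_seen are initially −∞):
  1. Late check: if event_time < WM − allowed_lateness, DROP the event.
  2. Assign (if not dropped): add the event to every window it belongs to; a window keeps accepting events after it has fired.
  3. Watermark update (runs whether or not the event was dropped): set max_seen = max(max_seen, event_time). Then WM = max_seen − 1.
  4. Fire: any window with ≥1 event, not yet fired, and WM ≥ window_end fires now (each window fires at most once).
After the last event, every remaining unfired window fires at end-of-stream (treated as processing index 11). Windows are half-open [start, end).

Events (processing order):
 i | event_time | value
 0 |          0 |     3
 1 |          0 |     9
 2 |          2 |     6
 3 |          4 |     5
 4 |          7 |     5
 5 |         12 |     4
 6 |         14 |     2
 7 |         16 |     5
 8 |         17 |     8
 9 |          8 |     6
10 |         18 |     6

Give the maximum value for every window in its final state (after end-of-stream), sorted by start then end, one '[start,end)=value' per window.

[0,12)=9 [12,23)=8

i=0 t=0 v=3: → [0,5); WM=-1
i=1 t=0 v=9: → [0,5); WM=-1
i=2 t=2 v=6: → [0,7); WM=1
i=3 t=4 v=5: → [0,9); WM=3
i=4 t=7 v=5: → [0,12); WM=6
i=5 t=12 v=4: → [12,17); WM=11
i=6 t=14 v=2: → [12,19); WM=13
i=7 t=16 v=5: → [12,21); WM=15
i=8 t=17 v=8: → [12,22); WM=16
i=9 t=8 v=6: DROP (t<16-0); WM=16
i=10 t=18 v=6: → [12,23); WM=17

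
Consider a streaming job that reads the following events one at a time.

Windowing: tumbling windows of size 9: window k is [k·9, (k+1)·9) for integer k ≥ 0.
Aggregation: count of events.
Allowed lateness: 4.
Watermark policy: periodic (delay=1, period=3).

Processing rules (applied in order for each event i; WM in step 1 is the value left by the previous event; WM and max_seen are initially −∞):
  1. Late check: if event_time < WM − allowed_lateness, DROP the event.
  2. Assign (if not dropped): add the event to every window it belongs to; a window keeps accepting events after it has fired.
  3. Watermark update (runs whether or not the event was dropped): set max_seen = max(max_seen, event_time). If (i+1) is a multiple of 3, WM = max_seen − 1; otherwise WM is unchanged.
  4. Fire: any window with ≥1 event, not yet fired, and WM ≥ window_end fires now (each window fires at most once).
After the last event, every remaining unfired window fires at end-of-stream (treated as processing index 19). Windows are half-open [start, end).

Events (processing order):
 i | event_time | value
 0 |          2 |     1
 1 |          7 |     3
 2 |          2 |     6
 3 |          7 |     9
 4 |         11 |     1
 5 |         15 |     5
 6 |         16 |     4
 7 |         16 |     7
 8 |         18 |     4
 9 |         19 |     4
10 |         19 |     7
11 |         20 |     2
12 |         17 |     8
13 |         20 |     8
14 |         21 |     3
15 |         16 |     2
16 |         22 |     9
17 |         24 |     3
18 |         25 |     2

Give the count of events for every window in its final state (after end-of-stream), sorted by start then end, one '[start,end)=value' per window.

[0,9)=4 [9,18)=6 [18,27)=9

i=0 t=2 v=1: → [0,9); WM=−∞
i=1 t=7 v=3: → [0,9); WM=−∞
i=2 t=2 v=6: → [0,9); WM=6
i=3 t=7 v=9: → [0,9); WM=6
i=4 t=11 v=1: → [9,18); WM=6
i=5 t=15 v=5: → [9,18); WM=14; [0,9) fires=4
i=6 t=16 v=4: → [9,18); WM=14
i=7 t=16 v=7: → [9,18); WM=14
i=8 t=18 v=4: → [18,27); WM=17
i=9 t=19 v=4: → [18,27); WM=17
i=10 t=19 v=7: → [18,27); WM=17
i=11 t=20 v=2: → [18,27); WM=19; [9,18) fires=4
i=12 t=17 v=8: → [9,18); WM=19
i=13 t=20 v=8: → [18,27); WM=19
i=14 t=21 v=3: → [18,27); WM=20
i=15 t=16 v=2: → [9,18); WM=20
i=16 t=22 v=9: → [18,27); WM=20
i=17 t=24 v=3: → [18,27); WM=23
i=18 t=25 v=2: → [18,27); WM=23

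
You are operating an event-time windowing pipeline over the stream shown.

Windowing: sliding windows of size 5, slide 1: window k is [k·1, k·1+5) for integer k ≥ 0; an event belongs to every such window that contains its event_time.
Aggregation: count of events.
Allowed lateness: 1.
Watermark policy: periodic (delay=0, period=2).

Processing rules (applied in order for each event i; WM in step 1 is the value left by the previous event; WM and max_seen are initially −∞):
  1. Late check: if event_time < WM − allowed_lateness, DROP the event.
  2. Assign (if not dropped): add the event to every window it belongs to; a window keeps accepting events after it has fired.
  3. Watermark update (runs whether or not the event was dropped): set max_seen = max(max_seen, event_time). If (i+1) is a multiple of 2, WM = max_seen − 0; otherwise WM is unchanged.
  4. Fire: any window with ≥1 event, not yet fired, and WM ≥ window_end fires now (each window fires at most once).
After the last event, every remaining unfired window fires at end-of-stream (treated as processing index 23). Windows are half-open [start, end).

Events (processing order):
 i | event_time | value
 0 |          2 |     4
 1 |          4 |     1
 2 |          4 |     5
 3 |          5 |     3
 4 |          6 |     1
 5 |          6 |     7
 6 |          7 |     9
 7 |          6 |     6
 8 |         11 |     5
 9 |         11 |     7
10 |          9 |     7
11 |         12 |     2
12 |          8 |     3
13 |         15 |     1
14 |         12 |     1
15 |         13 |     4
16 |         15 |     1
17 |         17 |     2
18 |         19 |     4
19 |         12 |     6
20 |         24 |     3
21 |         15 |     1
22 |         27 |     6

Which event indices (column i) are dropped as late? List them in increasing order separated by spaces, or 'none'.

10 12 14 15 19 21

i=0 t=2 v=4: → [2,7),[1,6),[0,5); WM=−∞
i=1 t=4 v=1: → [4,9),[3,8),[2,7),[1,6),[0,5); WM=4
i=2 t=4 v=5: → [4,9),[3,8),[2,7),[1,6),[0,5); WM=4
i=3 t=5 v=3: → [5,10),[4,9),[3,8),[2,7),[1,6); WM=5; [0,5) fires=3
i=4 t=6 v=1: → [6,11),[5,10),[4,9),[3,8),[2,7); WM=5
i=5 t=6 v=7: → [6,11),[5,10),[4,9),[3,8),[2,7); WM=6; [1,6) fires=4
i=6 t=7 v=9: → [7,12),[6,11),[5,10),[4,9),[3,8); WM=6
i=7 t=6 v=6: → [6,11),[5,10),[4,9),[3,8),[2,7); WM=7; [2,7) fires=7
i=8 t=11 v=5: → [11,16),[10,15),[9,14),[8,13),[7,12); WM=7
i=9 t=11 v=7: → [11,16),[10,15),[9,14),[8,13),[7,12); WM=11; [3,8) fires=7 [4,9) fires=7 [5,10) fires=5 [6,11) fires=4
i=10 t=9 v=7: DROP (t<11-1); WM=11
i=11 t=12 v=2: → [12,17),[11,16),[10,15),[9,14),[8,13); WM=12; [7,12) fires=3
i=12 t=8 v=3: DROP (t<12-1); WM=12
i=13 t=15 v=1: → [15,20),[14,19),[13,18),[12,17),[11,16); WM=15; [8,13) fires=3 [9,14) fires=3 [10,15) fires=3
i=14 t=12 v=1: DROP (t<15-1); WM=15
i=15 t=13 v=4: DROP (t<15-1); WM=15
i=16 t=15 v=1: → [15,20),[14,19),[13,18),[12,17),[11,16); WM=15
i=17 t=17 v=2: → [17,22),[16,21),[15,20),[14,19),[13,18); WM=17; [11,16) fires=5 [12,17) fires=3
i=18 t=19 v=4: → [19,24),[18,23),[17,22),[16,21),[15,20); WM=17
i=19 t=12 v=6: DROP (t<17-1); WM=19; [13,18) fires=3 [14,19) fires=3
i=20 t=24 v=3: → [24,29),[23,28),[22,27),[21,26),[20,25); WM=19
i=21 t=15 v=1: DROP (t<19-1); WM=24; [15,20) fires=4 [16,21) fires=2 [17,22) fires=2 [18,23) fires=1 [19,24) fires=1
i=22 t=27 v=6: → [27,32),[26,31),[25,30),[24,29),[23,28); WM=24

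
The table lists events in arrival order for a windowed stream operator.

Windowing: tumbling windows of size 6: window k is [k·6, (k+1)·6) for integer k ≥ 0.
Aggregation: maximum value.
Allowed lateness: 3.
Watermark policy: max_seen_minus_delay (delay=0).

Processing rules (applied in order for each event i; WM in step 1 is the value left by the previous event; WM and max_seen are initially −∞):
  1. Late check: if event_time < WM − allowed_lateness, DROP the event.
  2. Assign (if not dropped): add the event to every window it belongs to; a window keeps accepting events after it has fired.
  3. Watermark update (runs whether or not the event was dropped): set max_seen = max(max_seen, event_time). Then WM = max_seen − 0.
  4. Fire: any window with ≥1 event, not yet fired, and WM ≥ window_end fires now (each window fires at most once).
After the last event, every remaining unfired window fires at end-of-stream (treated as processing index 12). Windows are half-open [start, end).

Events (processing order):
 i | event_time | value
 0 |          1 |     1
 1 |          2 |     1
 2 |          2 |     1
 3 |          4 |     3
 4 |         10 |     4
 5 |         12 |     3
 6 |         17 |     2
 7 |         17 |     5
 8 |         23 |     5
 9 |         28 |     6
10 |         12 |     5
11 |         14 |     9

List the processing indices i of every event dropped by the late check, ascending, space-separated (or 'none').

10 11

i=0 t=1 v=1: → [0,6); WM=1
i=1 t=2 v=1: → [0,6); WM=2
i=2 t=2 v=1: → [0,6); WM=2
i=3 t=4 v=3: → [0,6); WM=4
i=4 t=10 v=4: → [6,12); WM=10; [0,6) fires=3
i=5 t=12 v=3: → [12,18); WM=12; [6,12) fires=4
i=6 t=17 v=2: → [12,18); WM=17
i=7 t=17 v=5: → [12,18); WM=17
i=8 t=23 v=5: → [18,24); WM=23; [12,18) fires=5
i=9 t=28 v=6: → [24,30); WM=28; [18,24) fires=5
i=10 t=12 v=5: DROP (t<28-3); WM=28
i=11 t=14 v=9: DROP (t<28-3); WM=28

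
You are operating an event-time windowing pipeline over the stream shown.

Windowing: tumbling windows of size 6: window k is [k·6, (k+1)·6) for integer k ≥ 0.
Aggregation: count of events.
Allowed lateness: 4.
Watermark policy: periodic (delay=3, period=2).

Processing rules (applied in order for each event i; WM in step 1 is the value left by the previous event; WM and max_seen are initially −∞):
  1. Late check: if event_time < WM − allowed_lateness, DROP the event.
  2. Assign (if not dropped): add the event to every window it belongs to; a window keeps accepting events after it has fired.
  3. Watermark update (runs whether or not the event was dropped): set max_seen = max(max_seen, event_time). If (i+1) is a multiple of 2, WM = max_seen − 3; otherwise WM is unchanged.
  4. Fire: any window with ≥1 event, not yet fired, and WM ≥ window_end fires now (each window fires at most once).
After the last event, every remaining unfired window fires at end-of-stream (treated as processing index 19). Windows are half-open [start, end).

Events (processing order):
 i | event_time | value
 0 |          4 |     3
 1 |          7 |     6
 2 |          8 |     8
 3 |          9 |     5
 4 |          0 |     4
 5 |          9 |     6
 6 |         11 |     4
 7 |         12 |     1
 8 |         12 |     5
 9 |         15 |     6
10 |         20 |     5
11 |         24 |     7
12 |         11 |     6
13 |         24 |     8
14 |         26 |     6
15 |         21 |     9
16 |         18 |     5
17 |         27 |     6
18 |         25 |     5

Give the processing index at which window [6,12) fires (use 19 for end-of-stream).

9

i=0 t=4 v=3: → [0,6); WM=−∞
i=1 t=7 v=6: → [6,12); WM=4
i=2 t=8 v=8: → [6,12); WM=4
i=3 t=9 v=5: → [6,12); WM=6; [0,6) fires=1
i=4 t=0 v=4: DROP (t<6-4); WM=6
i=5 t=9 v=6: → [6,12); WM=6
i=6 t=11 v=4: → [6,12); WM=6
i=7 t=12 v=1: → [12,18); WM=9
i=8 t=12 v=5: → [12,18); WM=9
i=9 t=15 v=6: → [12,18); WM=12; [6,12) fires=5
i=10 t=20 v=5: → [18,24); WM=12
i=11 t=24 v=7: → [24,30); WM=21; [12,18) fires=3
i=12 t=11 v=6: DROP (t<21-4); WM=21
i=13 t=24 v=8: → [24,30); WM=21
i=14 t=26 v=6: → [24,30); WM=21
i=15 t=21 v=9: → [18,24); WM=23
i=16 t=18 v=5: DROP (t<23-4); WM=23
i=17 t=27 v=6: → [24,30); WM=24; [18,24) fires=2
i=18 t=25 v=5: → [24,30); WM=24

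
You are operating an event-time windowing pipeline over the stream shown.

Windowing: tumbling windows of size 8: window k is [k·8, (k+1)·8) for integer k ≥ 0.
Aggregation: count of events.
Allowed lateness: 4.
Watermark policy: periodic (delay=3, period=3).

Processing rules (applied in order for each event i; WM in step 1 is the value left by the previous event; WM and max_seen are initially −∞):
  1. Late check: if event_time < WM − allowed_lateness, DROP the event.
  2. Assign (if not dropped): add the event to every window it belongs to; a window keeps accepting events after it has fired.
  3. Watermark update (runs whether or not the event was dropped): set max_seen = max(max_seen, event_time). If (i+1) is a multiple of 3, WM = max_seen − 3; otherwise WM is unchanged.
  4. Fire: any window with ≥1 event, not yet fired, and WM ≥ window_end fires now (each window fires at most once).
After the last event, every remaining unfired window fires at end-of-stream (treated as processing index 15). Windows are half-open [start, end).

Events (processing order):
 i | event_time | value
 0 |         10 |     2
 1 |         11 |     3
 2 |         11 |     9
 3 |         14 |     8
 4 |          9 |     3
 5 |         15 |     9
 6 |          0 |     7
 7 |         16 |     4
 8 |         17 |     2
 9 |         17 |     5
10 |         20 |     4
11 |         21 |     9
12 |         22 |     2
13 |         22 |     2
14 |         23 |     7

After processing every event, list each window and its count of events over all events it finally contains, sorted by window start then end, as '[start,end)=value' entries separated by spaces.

[8,16)=6 [16,24)=8

i=0 t=10 v=2: → [8,16); WM=−∞
i=1 t=11 v=3: → [8,16); WM=−∞
i=2 t=11 v=9: → [8,16); WM=8
i=3 t=14 v=8: → [8,16); WM=8
i=4 t=9 v=3: → [8,16); WM=8
i=5 t=15 v=9: → [8,16); WM=12
i=6 t=0 v=7: DROP (t<12-4); WM=12
i=7 t=16 v=4: → [16,24); WM=12
i=8 t=17 v=2: → [16,24); WM=14
i=9 t=17 v=5: → [16,24); WM=14
i=10 t=20 v=4: → [16,24); WM=14
i=11 t=21 v=9: → [16,24); WM=18; [8,16) fires=6
i=12 t=22 v=2: → [16,24); WM=18
i=13 t=22 v=2: → [16,24); WM=18
i=14 t=23 v=7: → [16,24); WM=20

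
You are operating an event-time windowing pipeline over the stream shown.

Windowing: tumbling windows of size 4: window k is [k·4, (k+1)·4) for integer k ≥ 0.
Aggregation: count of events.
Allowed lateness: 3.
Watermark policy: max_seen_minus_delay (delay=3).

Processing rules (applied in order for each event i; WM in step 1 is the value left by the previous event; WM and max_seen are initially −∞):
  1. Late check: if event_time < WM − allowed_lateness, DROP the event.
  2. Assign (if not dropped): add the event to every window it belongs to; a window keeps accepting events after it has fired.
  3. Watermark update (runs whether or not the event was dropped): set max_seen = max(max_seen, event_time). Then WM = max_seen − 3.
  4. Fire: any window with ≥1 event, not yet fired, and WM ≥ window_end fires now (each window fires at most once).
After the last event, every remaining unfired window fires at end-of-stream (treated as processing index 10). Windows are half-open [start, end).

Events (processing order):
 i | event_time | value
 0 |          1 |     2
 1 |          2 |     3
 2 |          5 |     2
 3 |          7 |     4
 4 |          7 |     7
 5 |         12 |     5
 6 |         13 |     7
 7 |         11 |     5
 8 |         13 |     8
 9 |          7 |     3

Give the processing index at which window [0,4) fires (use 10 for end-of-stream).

3

i=0 t=1 v=2: → [0,4); WM=-2
i=1 t=2 v=3: → [0,4); WM=-1
i=2 t=5 v=2: → [4,8); WM=2
i=3 t=7 v=4: → [4,8); WM=4; [0,4) fires=2
i=4 t=7 v=7: → [4,8); WM=4
i=5 t=12 v=5: → [12,16); WM=9; [4,8) fires=3
i=6 t=13 v=7: → [12,16); WM=10
i=7 t=11 v=5: → [8,12); WM=10
i=8 t=13 v=8: → [12,16); WM=10
i=9 t=7 v=3: → [4,8); WM=10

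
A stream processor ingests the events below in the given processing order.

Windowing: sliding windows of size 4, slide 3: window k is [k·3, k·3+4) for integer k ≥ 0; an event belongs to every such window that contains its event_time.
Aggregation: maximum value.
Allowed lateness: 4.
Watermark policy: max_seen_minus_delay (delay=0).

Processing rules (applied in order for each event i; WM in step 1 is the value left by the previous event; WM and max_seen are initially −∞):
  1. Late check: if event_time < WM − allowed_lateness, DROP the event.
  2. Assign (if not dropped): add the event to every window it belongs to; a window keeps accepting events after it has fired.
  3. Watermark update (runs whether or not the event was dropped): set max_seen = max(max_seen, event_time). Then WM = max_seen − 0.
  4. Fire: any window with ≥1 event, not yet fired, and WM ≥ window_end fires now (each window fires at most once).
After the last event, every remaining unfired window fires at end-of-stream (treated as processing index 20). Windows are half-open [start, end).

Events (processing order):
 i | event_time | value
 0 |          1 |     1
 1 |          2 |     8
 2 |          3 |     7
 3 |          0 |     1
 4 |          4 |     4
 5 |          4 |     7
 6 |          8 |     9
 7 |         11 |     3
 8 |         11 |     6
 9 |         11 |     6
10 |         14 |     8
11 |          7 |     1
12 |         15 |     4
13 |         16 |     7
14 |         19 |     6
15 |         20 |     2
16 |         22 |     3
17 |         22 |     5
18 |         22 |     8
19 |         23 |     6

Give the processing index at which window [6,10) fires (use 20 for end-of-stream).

7

i=0 t=1 v=1: → [0,4); WM=1
i=1 t=2 v=8: → [0,4); WM=2
i=2 t=3 v=7: → [3,7),[0,4); WM=3
i=3 t=0 v=1: → [0,4); WM=3
i=4 t=4 v=4: → [3,7); WM=4; [0,4) fires=8
i=5 t=4 v=7: → [3,7); WM=4
i=6 t=8 v=9: → [6,10); WM=8; [3,7) fires=7
i=7 t=11 v=3: → [9,13); WM=11; [6,10) fires=9
i=8 t=11 v=6: → [9,13); WM=11
i=9 t=11 v=6: → [9,13); WM=11
i=10 t=14 v=8: → [12,16); WM=14; [9,13) fires=6
i=11 t=7 v=1: DROP (t<14-4); WM=14
i=12 t=15 v=4: → [15,19),[12,16); WM=15
i=13 t=16 v=7: → [15,19); WM=16; [12,16) fires=8
i=14 t=19 v=6: → [18,22); WM=19; [15,19) fires=7
i=15 t=20 v=2: → [18,22); WM=20
i=16 t=22 v=3: → [21,25); WM=22; [18,22) fires=6
i=17 t=22 v=5: → [21,25); WM=22
i=18 t=22 v=8: → [21,25); WM=22
i=19 t=23 v=6: → [21,25); WM=23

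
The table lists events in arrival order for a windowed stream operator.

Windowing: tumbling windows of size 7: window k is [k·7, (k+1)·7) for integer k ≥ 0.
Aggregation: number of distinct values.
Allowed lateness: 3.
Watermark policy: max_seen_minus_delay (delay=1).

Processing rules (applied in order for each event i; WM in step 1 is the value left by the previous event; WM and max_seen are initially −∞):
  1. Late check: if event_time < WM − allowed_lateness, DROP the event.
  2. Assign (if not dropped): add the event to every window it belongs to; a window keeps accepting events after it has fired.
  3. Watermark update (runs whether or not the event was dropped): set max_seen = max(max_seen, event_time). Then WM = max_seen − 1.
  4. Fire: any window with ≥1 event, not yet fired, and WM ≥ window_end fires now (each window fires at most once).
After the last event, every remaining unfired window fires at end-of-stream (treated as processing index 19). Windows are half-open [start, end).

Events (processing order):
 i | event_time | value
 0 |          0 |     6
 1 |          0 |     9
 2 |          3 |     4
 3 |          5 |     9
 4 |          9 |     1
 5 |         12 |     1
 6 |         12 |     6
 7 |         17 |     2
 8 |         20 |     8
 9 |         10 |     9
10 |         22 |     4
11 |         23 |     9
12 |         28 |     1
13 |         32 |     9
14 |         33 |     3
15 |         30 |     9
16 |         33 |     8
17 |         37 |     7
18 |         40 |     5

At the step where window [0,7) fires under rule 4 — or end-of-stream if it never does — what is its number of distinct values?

3

i=0 t=0 v=6: → [0,7); WM=-1
i=1 t=0 v=9: → [0,7); WM=-1
i=2 t=3 v=4: → [0,7); WM=2
i=3 t=5 v=9: → [0,7); WM=4
i=4 t=9 v=1: → [7,14); WM=8; [0,7) fires=3
i=5 t=12 v=1: → [7,14); WM=11
i=6 t=12 v=6: → [7,14); WM=11
i=7 t=17 v=2: → [14,21); WM=16; [7,14) fires=2
i=8 t=20 v=8: → [14,21); WM=19
i=9 t=10 v=9: DROP (t<19-3); WM=19
i=10 t=22 v=4: → [21,28); WM=21; [14,21) fires=2
i=11 t=23 v=9: → [21,28); WM=22
i=12 t=28 v=1: → [28,35); WM=27
i=13 t=32 v=9: → [28,35); WM=31; [21,28) fires=2
i=14 t=33 v=3: → [28,35); WM=32
i=15 t=30 v=9: → [28,35); WM=32
i=16 t=33 v=8: → [28,35); WM=32
i=17 t=37 v=7: → [35,42); WM=36; [28,35) fires=4
i=18 t=40 v=5: → [35,42); WM=39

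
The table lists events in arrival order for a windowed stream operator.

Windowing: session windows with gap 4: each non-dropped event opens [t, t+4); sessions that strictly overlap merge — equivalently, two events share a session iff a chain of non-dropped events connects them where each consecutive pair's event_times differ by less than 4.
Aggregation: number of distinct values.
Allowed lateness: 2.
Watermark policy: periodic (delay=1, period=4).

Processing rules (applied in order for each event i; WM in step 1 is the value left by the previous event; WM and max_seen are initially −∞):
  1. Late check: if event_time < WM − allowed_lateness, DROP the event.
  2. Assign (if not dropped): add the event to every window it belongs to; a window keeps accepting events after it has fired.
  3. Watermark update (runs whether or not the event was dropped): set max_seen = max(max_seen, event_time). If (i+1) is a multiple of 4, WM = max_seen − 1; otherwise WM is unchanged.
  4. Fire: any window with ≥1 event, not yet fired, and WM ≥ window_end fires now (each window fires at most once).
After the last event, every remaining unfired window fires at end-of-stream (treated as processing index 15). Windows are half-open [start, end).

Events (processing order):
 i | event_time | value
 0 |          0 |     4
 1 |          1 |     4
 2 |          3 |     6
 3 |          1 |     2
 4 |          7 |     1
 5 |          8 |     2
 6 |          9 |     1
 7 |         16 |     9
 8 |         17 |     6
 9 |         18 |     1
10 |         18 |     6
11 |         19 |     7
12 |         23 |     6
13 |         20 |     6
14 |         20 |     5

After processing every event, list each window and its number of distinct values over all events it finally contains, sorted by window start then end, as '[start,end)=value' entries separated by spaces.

[0,7)=3 [7,13)=2 [16,27)=5

i=0 t=0 v=4: → [0,4); WM=−∞
i=1 t=1 v=4: → [0,5); WM=−∞
i=2 t=3 v=6: → [0,7); WM=−∞
i=3 t=1 v=2: → [0,7); WM=2
i=4 t=7 v=1: → [7,11); WM=2
i=5 t=8 v=2: → [7,12); WM=2
i=6 t=9 v=1: → [7,13); WM=2
i=7 t=16 v=9: → [16,20); WM=15
i=8 t=17 v=6: → [16,21); WM=15
i=9 t=18 v=1: → [16,22); WM=15
i=10 t=18 v=6: → [16,22); WM=15
i=11 t=19 v=7: → [16,23); WM=18
i=12 t=23 v=6: → [23,27); WM=18
i=13 t=20 v=6: → [16,27); WM=18
i=14 t=20 v=5: → [16,27); WM=18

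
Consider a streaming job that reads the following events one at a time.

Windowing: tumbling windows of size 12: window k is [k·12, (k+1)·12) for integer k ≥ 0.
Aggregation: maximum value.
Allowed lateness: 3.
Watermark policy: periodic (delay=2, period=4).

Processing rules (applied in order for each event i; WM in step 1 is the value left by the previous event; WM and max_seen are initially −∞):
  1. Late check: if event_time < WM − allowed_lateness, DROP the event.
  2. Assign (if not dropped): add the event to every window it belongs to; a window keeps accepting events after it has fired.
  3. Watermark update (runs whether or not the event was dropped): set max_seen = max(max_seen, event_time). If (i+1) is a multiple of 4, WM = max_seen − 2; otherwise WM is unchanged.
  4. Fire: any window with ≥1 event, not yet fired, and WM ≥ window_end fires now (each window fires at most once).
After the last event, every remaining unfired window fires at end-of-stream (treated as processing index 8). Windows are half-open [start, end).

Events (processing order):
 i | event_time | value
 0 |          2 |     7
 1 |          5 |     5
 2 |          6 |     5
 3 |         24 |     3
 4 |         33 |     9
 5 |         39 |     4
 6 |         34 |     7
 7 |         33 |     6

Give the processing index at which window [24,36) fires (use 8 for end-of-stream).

7

i=0 t=2 v=7: → [0,12); WM=−∞
i=1 t=5 v=5: → [0,12); WM=−∞
i=2 t=6 v=5: → [0,12); WM=−∞
i=3 t=24 v=3: → [24,36); WM=22; [0,12) fires=7
i=4 t=33 v=9: → [24,36); WM=22
i=5 t=39 v=4: → [36,48); WM=22
i=6 t=34 v=7: → [24,36); WM=22
i=7 t=33 v=6: → [24,36); WM=37; [24,36) fires=9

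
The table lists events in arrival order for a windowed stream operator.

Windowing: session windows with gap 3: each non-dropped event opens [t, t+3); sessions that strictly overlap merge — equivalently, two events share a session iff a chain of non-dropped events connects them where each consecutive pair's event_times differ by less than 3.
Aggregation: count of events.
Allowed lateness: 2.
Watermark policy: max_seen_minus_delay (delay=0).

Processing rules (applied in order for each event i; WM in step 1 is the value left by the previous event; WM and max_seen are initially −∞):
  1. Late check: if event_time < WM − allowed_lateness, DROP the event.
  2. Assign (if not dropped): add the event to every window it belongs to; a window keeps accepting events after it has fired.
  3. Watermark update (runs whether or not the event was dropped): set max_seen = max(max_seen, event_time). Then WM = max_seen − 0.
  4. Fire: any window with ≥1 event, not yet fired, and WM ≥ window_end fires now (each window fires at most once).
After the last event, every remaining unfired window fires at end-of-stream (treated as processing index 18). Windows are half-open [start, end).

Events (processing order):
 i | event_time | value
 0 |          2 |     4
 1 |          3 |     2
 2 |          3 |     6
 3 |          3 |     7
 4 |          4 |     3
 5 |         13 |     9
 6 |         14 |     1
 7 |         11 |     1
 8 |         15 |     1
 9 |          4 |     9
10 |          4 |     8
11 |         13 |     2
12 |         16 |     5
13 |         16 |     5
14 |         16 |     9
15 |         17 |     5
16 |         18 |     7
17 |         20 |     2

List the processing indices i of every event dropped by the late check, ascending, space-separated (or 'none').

i=0 t=2 v=4: → [2,5); WM=2
i=1 t=3 v=2: → [2,6); WM=3
i=2 t=3 v=6: → [2,6); WM=3
i=3 t=3 v=7: → [2,6); WM=3
i=4 t=4 v=3: → [2,7); WM=4
i=5 t=13 v=9: → [13,16); WM=13
i=6 t=14 v=1: → [13,17); WM=14
i=7 t=11 v=1: DROP (t<14-2); WM=14
i=8 t=15 v=1: → [13,18); WM=15
i=9 t=4 v=9: DROP (t<15-2); WM=15
i=10 t=4 v=8: DROP (t<15-2); WM=15
i=11 t=13 v=2: → [13,18); WM=15
i=12 t=16 v=5: → [13,19); WM=16
i=13 t=16 v=5: → [13,19); WM=16
i=14 t=16 v=9: → [13,19); WM=16
i=15 t=17 v=5: → [13,20); WM=17
i=16 t=18 v=7: → [13,21); WM=18
i=17 t=20 v=2: → [13,23); WM=20

7 9 10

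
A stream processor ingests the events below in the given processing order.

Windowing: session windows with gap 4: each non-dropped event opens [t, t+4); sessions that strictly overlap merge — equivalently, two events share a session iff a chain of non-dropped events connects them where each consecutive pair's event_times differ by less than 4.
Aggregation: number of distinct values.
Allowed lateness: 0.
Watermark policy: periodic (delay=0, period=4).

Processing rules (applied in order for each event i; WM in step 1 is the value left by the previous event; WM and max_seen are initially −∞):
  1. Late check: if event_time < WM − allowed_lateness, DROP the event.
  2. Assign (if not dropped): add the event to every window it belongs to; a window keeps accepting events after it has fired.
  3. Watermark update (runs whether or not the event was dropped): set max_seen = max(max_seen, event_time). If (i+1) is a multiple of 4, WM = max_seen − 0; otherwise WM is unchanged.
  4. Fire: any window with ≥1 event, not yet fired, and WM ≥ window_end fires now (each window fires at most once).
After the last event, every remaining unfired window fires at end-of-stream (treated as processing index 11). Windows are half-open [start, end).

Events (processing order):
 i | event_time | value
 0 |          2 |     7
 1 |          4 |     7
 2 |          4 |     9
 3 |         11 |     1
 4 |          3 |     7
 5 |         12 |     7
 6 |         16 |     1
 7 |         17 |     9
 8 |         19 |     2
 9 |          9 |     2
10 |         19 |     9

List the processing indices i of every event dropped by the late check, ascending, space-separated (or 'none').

i=0 t=2 v=7: → [2,6); WM=−∞
i=1 t=4 v=7: → [2,8); WM=−∞
i=2 t=4 v=9: → [2,8); WM=−∞
i=3 t=11 v=1: → [11,15); WM=11
i=4 t=3 v=7: DROP (t<11-0); WM=11
i=5 t=12 v=7: → [11,16); WM=11
i=6 t=16 v=1: → [16,20); WM=11
i=7 t=17 v=9: → [16,21); WM=17
i=8 t=19 v=2: → [16,23); WM=17
i=9 t=9 v=2: DROP (t<17-0); WM=17
i=10 t=19 v=9: → [16,23); WM=17

4 9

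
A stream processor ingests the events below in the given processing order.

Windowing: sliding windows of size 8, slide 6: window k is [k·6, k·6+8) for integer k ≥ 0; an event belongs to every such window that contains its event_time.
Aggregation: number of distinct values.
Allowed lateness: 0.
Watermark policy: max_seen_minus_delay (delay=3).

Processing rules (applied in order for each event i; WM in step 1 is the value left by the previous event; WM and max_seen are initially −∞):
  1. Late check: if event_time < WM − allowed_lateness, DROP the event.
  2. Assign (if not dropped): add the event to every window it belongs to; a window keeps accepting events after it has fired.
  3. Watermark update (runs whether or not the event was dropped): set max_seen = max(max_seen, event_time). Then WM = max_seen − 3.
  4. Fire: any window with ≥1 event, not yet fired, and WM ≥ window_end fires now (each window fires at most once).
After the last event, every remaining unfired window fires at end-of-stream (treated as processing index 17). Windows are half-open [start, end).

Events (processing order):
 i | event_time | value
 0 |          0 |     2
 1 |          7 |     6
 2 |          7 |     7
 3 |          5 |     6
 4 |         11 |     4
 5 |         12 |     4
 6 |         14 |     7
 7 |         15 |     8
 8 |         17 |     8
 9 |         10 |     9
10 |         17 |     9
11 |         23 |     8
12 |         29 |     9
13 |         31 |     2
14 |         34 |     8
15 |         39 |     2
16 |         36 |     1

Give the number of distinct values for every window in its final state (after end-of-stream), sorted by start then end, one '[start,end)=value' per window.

i=0 t=0 v=2: → [0,8); WM=-3
i=1 t=7 v=6: → [6,14),[0,8); WM=4
i=2 t=7 v=7: → [6,14),[0,8); WM=4
i=3 t=5 v=6: → [0,8); WM=4
i=4 t=11 v=4: → [6,14); WM=8; [0,8) fires=3
i=5 t=12 v=4: → [12,20),[6,14); WM=9
i=6 t=14 v=7: → [12,20); WM=11
i=7 t=15 v=8: → [12,20); WM=12
i=8 t=17 v=8: → [12,20); WM=14; [6,14) fires=3
i=9 t=10 v=9: DROP (t<14-0); WM=14
i=10 t=17 v=9: → [12,20); WM=14
i=11 t=23 v=8: → [18,26); WM=20; [12,20) fires=4
i=12 t=29 v=9: → [24,32); WM=26; [18,26) fires=1
i=13 t=31 v=2: → [30,38),[24,32); WM=28
i=14 t=34 v=8: → [30,38); WM=31
i=15 t=39 v=2: → [36,44); WM=36; [24,32) fires=2
i=16 t=36 v=1: → [36,44),[30,38); WM=36

[0,8)=3 [6,14)=3 [12,20)=4 [18,26)=1 [24,32)=2 [30,38)=3 [36,44)=2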